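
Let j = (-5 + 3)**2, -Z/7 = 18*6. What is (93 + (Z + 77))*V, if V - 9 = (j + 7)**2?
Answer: -76180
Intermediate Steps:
Z = -756 (Z = -126*6 = -7*108 = -756)
j = 4 (j = (-2)**2 = 4)
V = 130 (V = 9 + (4 + 7)**2 = 9 + 11**2 = 9 + 121 = 130)
(93 + (Z + 77))*V = (93 + (-756 + 77))*130 = (93 - 679)*130 = -586*130 = -76180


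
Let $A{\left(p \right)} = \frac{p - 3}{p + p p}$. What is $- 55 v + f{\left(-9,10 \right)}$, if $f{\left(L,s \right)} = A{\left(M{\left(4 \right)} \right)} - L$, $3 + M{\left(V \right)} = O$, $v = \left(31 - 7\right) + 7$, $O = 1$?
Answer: $- \frac{3397}{2} \approx -1698.5$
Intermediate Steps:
$v = 31$ ($v = 24 + 7 = 31$)
$M{\left(V \right)} = -2$ ($M{\left(V \right)} = -3 + 1 = -2$)
$A{\left(p \right)} = \frac{-3 + p}{p + p^{2}}$
$f{\left(L,s \right)} = - \frac{5}{2} - L$ ($f{\left(L,s \right)} = \frac{-3 - 2}{\left(-2\right) \left(1 - 2\right)} - L = \left(- \frac{1}{2}\right) \frac{1}{-1} \left(-5\right) - L = \left(- \frac{1}{2}\right) \left(-1\right) \left(-5\right) - L = - \frac{5}{2} - L$)
$- 55 v + f{\left(-9,10 \right)} = \left(-55\right) 31 - - \frac{13}{2} = -1705 + \left(- \frac{5}{2} + 9\right) = -1705 + \frac{13}{2} = - \frac{3397}{2}$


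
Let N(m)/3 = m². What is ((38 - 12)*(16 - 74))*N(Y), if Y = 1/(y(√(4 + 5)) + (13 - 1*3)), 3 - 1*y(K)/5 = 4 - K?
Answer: -1131/100 ≈ -11.310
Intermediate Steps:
y(K) = -5 + 5*K (y(K) = 15 - 5*(4 - K) = 15 + (-20 + 5*K) = -5 + 5*K)
Y = 1/20 (Y = 1/((-5 + 5*√(4 + 5)) + (13 - 1*3)) = 1/((-5 + 5*√9) + (13 - 3)) = 1/((-5 + 5*3) + 10) = 1/((-5 + 15) + 10) = 1/(10 + 10) = 1/20 ≈ 0.050000)
N(m) = 3*m²
((38 - 12)*(16 - 74))*N(Y) = ((38 - 12)*(16 - 74))*(3*(1/20)²) = (26*(-58))*(3*(1/400)) = -1508*3/400 = -1131/100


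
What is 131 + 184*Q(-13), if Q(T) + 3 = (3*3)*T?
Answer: -21949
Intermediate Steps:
Q(T) = -3 + 9*T (Q(T) = -3 + (3*3)*T = -3 + 9*T)
131 + 184*Q(-13) = 131 + 184*(-3 + 9*(-13)) = 131 + 184*(-3 - 117) = 131 + 184*(-120) = 131 - 22080 = -21949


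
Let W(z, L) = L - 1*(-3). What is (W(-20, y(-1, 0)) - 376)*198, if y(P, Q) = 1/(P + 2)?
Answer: -73656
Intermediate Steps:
y(P, Q) = 1/(2 + P)
W(z, L) = 3 + L (W(z, L) = L + 3 = 3 + L)
(W(-20, y(-1, 0)) - 376)*198 = ((3 + 1/(2 - 1)) - 376)*198 = ((3 + 1/1) - 376)*198 = ((3 + 1) - 376)*198 = (4 - 376)*198 = -372*198 = -73656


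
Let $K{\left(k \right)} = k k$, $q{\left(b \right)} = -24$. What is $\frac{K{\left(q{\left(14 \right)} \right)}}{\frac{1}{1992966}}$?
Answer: $1147948416$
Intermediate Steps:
$K{\left(k \right)} = k^{2}$
$\frac{K{\left(q{\left(14 \right)} \right)}}{\frac{1}{1992966}} = \frac{\left(-24\right)^{2}}{\frac{1}{1992966}} = 576 \frac{1}{\frac{1}{1992966}} = 576 \cdot 1992966 = 1147948416$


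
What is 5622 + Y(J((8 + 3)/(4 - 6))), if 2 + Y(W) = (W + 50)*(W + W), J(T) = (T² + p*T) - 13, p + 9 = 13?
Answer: 41521/8 ≈ 5190.1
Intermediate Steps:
p = 4 (p = -9 + 13 = 4)
J(T) = -13 + T² + 4*T (J(T) = (T² + 4*T) - 13 = -13 + T² + 4*T)
Y(W) = -2 + 2*W*(50 + W) (Y(W) = -2 + (W + 50)*(W + W) = -2 + (50 + W)*(2*W) = -2 + 2*W*(50 + W))
5622 + Y(J((8 + 3)/(4 - 6))) = 5622 + (-2 + 2*(-13 + ((8 + 3)/(4 - 6))² + 4*((8 + 3)/(4 - 6)))² + 100*(-13 + ((8 + 3)/(4 - 6))² + 4*((8 + 3)/(4 - 6)))) = 5622 + (-2 + 2*(-13 + (11/(-2))² + 4*(11/(-2)))² + 100*(-13 + (11/(-2))² + 4*(11/(-2)))) = 5622 + (-2 + 2*(-13 + (11*(-½))² + 4*(11*(-½)))² + 100*(-13 + (11*(-½))² + 4*(11*(-½)))) = 5622 + (-2 + 2*(-13 + (-11/2)² + 4*(-11/2))² + 100*(-13 + (-11/2)² + 4*(-11/2))) = 5622 + (-2 + 2*(-13 + 121/4 - 22)² + 100*(-13 + 121/4 - 22)) = 5622 + (-2 + 2*(-19/4)² + 100*(-19/4)) = 5622 + (-2 + 2*(361/16) - 475) = 5622 + (-2 + 361/8 - 475) = 5622 - 3455/8 = 41521/8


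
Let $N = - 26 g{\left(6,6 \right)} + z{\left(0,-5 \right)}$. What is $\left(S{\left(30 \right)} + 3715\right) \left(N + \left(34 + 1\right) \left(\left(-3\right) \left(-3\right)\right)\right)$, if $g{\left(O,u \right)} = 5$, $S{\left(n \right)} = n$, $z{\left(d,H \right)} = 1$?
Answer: $696570$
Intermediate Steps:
$N = -129$ ($N = \left(-26\right) 5 + 1 = -130 + 1 = -129$)
$\left(S{\left(30 \right)} + 3715\right) \left(N + \left(34 + 1\right) \left(\left(-3\right) \left(-3\right)\right)\right) = \left(30 + 3715\right) \left(-129 + \left(34 + 1\right) \left(\left(-3\right) \left(-3\right)\right)\right) = 3745 \left(-129 + 35 \cdot 9\right) = 3745 \left(-129 + 315\right) = 3745 \cdot 186 = 696570$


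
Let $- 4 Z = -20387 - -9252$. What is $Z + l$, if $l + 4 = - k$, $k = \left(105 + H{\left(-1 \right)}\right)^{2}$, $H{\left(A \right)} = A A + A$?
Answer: $- \frac{32981}{4} \approx -8245.3$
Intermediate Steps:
$H{\left(A \right)} = A + A^{2}$ ($H{\left(A \right)} = A^{2} + A = A + A^{2}$)
$k = 11025$ ($k = \left(105 - \left(1 - 1\right)\right)^{2} = \left(105 - 0\right)^{2} = \left(105 + 0\right)^{2} = 105^{2} = 11025$)
$Z = \frac{11135}{4}$ ($Z = - \frac{-20387 - -9252}{4} = - \frac{-20387 + 9252}{4} = \left(- \frac{1}{4}\right) \left(-11135\right) = \frac{11135}{4} \approx 2783.8$)
$l = -11029$ ($l = -4 - 11025 = -11029$)
$Z + l = \frac{11135}{4} - 11029 = - \frac{32981}{4}$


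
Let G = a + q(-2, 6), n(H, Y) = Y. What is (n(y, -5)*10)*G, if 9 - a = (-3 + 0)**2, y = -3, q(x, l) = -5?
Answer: 250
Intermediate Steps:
a = 0 (a = 9 - (-3 + 0)**2 = 9 - 1*(-3)**2 = 9 - 1*9 = 9 - 9 = 0)
G = -5 (G = 0 - 5 = -5)
(n(y, -5)*10)*G = -5*10*(-5) = -50*(-5) = 250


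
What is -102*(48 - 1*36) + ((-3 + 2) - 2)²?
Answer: -1215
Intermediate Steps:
-102*(48 - 1*36) + ((-3 + 2) - 2)² = -102*(48 - 36) + (-1 - 2)² = -102*12 + (-3)² = -1224 + 9 = -1215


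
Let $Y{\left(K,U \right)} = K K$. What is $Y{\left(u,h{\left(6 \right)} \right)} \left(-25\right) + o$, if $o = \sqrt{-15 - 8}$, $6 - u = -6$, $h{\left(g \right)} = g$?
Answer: $-3600 + i \sqrt{23} \approx -3600.0 + 4.7958 i$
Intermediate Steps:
$u = 12$ ($u = 6 - -6 = 6 + 6 = 12$)
$Y{\left(K,U \right)} = K^{2}$
$o = i \sqrt{23}$ ($o = \sqrt{-23} = i \sqrt{23} \approx 4.7958 i$)
$Y{\left(u,h{\left(6 \right)} \right)} \left(-25\right) + o = 12^{2} \left(-25\right) + i \sqrt{23} = 144 \left(-25\right) + i \sqrt{23} = -3600 + i \sqrt{23}$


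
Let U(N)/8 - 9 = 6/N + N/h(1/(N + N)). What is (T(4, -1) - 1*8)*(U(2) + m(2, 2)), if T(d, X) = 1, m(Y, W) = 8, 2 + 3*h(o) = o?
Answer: -536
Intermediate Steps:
h(o) = -⅔ + o/3
U(N) = 72 + 48/N + 8*N/(-⅔ + 1/(6*N)) (U(N) = 72 + 8*(6/N + N/(-⅔ + 1/(3*(N + N)))) = 72 + 8*(6/N + N/(-⅔ + 1/(3*((2*N))))) = 72 + 8*(6/N + N/(-⅔ + (1/(2*N))/3)) = 72 + 8*(6/N + N/(-⅔ + 1/(6*N))) = 72 + (48/N + 8*N/(-⅔ + 1/(6*N))) = 72 + 48/N + 8*N/(-⅔ + 1/(6*N)))
(T(4, -1) - 1*8)*(U(2) + m(2, 2)) = (1 - 1*8)*(24*(-2 - 2*2³ + 5*2 + 12*2²)/(2*(-1 + 4*2)) + 8) = (1 - 8)*(24*(½)*(-2 - 2*8 + 10 + 12*4)/(-1 + 8) + 8) = -7*(24*(½)*(-2 - 16 + 10 + 48)/7 + 8) = -7*(24*(½)*(⅐)*40 + 8) = -7*(480/7 + 8) = -7*536/7 = -536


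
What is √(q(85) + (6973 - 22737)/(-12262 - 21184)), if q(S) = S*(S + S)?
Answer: 8*√1288648101/2389 ≈ 120.21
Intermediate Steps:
q(S) = 2*S² (q(S) = S*(2*S) = 2*S²)
√(q(85) + (6973 - 22737)/(-12262 - 21184)) = √(2*85² + (6973 - 22737)/(-12262 - 21184)) = √(2*7225 - 15764/(-33446)) = √(14450 - 15764*(-1/33446)) = √(14450 + 1126/2389) = √(34522176/2389) = 8*√1288648101/2389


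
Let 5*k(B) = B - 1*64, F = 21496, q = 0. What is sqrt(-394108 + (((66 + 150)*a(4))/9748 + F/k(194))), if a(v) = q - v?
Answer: 2*I*sqrt(98682715087970)/31681 ≈ 627.12*I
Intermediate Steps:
k(B) = -64/5 + B/5 (k(B) = (B - 1*64)/5 = (B - 64)/5 = (-64 + B)/5 = -64/5 + B/5)
a(v) = -v (a(v) = 0 - v = -v)
sqrt(-394108 + (((66 + 150)*a(4))/9748 + F/k(194))) = sqrt(-394108 + (((66 + 150)*(-1*4))/9748 + 21496/(-64/5 + (1/5)*194))) = sqrt(-394108 + ((216*(-4))*(1/9748) + 21496/(-64/5 + 194/5))) = sqrt(-394108 + (-864*1/9748 + 21496/26)) = sqrt(-394108 + (-216/2437 + 21496*(1/26))) = sqrt(-394108 + (-216/2437 + 10748/13)) = sqrt(-394108 + 26190068/31681) = sqrt(-12459545480/31681) = 2*I*sqrt(98682715087970)/31681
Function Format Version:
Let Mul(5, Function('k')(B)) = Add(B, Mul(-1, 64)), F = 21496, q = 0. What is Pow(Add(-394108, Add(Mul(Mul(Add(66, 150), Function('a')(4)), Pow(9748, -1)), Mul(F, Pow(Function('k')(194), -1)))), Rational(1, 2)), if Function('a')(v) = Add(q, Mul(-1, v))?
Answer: Mul(Rational(2, 31681), I, Pow(98682715087970, Rational(1, 2))) ≈ Mul(627.12, I)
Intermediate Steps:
Function('k')(B) = Add(Rational(-64, 5), Mul(Rational(1, 5), B)) (Function('k')(B) = Mul(Rational(1, 5), Add(B, Mul(-1, 64))) = Mul(Rational(1, 5), Add(B, -64)) = Mul(Rational(1, 5), Add(-64, B)) = Add(Rational(-64, 5), Mul(Rational(1, 5), B)))
Function('a')(v) = Mul(-1, v) (Function('a')(v) = Add(0, Mul(-1, v)) = Mul(-1, v))
Pow(Add(-394108, Add(Mul(Mul(Add(66, 150), Function('a')(4)), Pow(9748, -1)), Mul(F, Pow(Function('k')(194), -1)))), Rational(1, 2)) = Pow(Add(-394108, Add(Mul(Mul(Add(66, 150), Mul(-1, 4)), Pow(9748, -1)), Mul(21496, Pow(Add(Rational(-64, 5), Mul(Rational(1, 5), 194)), -1)))), Rational(1, 2)) = Pow(Add(-394108, Add(Mul(Mul(216, -4), Rational(1, 9748)), Mul(21496, Pow(Add(Rational(-64, 5), Rational(194, 5)), -1)))), Rational(1, 2)) = Pow(Add(-394108, Add(Mul(-864, Rational(1, 9748)), Mul(21496, Pow(26, -1)))), Rational(1, 2)) = Pow(Add(-394108, Add(Rational(-216, 2437), Mul(21496, Rational(1, 26)))), Rational(1, 2)) = Pow(Add(-394108, Add(Rational(-216, 2437), Rational(10748, 13))), Rational(1, 2)) = Pow(Add(-394108, Rational(26190068, 31681)), Rational(1, 2)) = Pow(Rational(-12459545480, 31681), Rational(1, 2)) = Mul(Rational(2, 31681), I, Pow(98682715087970, Rational(1, 2)))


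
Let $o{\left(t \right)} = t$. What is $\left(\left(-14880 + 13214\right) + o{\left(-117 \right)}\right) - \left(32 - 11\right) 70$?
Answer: $-3253$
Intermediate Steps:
$\left(\left(-14880 + 13214\right) + o{\left(-117 \right)}\right) - \left(32 - 11\right) 70 = \left(\left(-14880 + 13214\right) - 117\right) - \left(32 - 11\right) 70 = \left(-1666 - 117\right) - 21 \cdot 70 = -1783 - 1470 = -3253$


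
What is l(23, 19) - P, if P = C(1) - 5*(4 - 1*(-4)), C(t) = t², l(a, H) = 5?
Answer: 44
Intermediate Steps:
P = -39 (P = 1² - 5*(4 - 1*(-4)) = 1 - 5*(4 + 4) = 1 - 5*8 = 1 - 40 = -39)
l(23, 19) - P = 5 - 1*(-39) = 5 + 39 = 44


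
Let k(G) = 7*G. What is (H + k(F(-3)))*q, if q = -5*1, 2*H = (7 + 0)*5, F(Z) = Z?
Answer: 35/2 ≈ 17.500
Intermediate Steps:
H = 35/2 (H = ((7 + 0)*5)/2 = (7*5)/2 = (1/2)*35 = 35/2 ≈ 17.500)
q = -5
(H + k(F(-3)))*q = (35/2 + 7*(-3))*(-5) = (35/2 - 21)*(-5) = -7/2*(-5) = 35/2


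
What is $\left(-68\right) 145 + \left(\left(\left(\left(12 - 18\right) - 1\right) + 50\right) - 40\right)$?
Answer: $-9857$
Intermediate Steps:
$\left(-68\right) 145 + \left(\left(\left(\left(12 - 18\right) - 1\right) + 50\right) - 40\right) = -9860 + \left(\left(\left(-6 - 1\right) + 50\right) - 40\right) = -9860 + \left(\left(-7 + 50\right) - 40\right) = -9860 + \left(43 - 40\right) = -9860 + 3 = -9857$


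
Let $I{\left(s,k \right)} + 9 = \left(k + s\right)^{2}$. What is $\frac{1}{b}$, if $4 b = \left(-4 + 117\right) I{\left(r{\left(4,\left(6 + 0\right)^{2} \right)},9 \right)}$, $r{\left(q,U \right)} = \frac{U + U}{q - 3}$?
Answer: $\frac{1}{185094} \approx 5.4027 \cdot 10^{-6}$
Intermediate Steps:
$r{\left(q,U \right)} = \frac{2 U}{-3 + q}$
$I{\left(s,k \right)} = -9 + \left(k + s\right)^{2}$
$b = 185094$ ($b = \frac{\left(-4 + 117\right) \left(-9 + \left(9 + \frac{2 \left(6 + 0\right)^{2}}{-3 + 4}\right)^{2}\right)}{4} = \frac{113 \left(-9 + \left(9 + \frac{2 \cdot 6^{2}}{1}\right)^{2}\right)}{4} = \frac{113 \left(-9 + \left(9 + 2 \cdot 36 \cdot 1\right)^{2}\right)}{4} = \frac{113 \left(-9 + \left(9 + 72\right)^{2}\right)}{4} = \frac{113 \left(-9 + 81^{2}\right)}{4} = \frac{113 \left(-9 + 6561\right)}{4} = \frac{113 \cdot 6552}{4} = \frac{1}{4} \cdot 740376 = 185094$)
$\frac{1}{b} = \frac{1}{185094}$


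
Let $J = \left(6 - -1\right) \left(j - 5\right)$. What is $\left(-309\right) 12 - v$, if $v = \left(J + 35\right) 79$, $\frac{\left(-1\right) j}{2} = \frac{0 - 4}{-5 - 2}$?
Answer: $-3076$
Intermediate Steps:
$j = - \frac{8}{7}$ ($j = - 2 \frac{0 - 4}{-5 - 2} = - 2 \left(- \frac{4}{-7}\right) = - 2 \left(\left(-4\right) \left(- \frac{1}{7}\right)\right) = \left(-2\right) \frac{4}{7} = - \frac{8}{7} \approx -1.1429$)
$J = -43$ ($J = \left(6 - -1\right) \left(- \frac{8}{7} - 5\right) = \left(6 + 1\right) \left(- \frac{43}{7}\right) = 7 \left(- \frac{43}{7}\right) = -43$)
$v = -632$ ($v = \left(-43 + 35\right) 79 = \left(-8\right) 79 = -632$)
$\left(-309\right) 12 - v = \left(-309\right) 12 - -632 = -3708 + 632 = -3076$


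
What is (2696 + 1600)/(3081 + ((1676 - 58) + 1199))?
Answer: 716/983 ≈ 0.72838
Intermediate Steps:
(2696 + 1600)/(3081 + ((1676 - 58) + 1199)) = 4296/(3081 + (1618 + 1199)) = 4296/(3081 + 2817) = 4296/5898 = 4296*(1/5898) = 716/983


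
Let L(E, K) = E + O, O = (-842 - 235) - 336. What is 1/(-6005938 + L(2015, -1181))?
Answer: -1/6005336 ≈ -1.6652e-7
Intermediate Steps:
O = -1413 (O = -1077 - 336 = -1413)
L(E, K) = -1413 + E (L(E, K) = E - 1413 = -1413 + E)
1/(-6005938 + L(2015, -1181)) = 1/(-6005938 + (-1413 + 2015)) = 1/(-6005938 + 602) = 1/(-6005336) = -1/6005336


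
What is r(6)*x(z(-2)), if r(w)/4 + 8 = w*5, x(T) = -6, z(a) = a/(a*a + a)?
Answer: -528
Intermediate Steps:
z(a) = a/(a + a²) (z(a) = a/(a² + a) = a/(a + a²))
r(w) = -32 + 20*w (r(w) = -32 + 4*(w*5) = -32 + 4*(5*w) = -32 + 20*w)
r(6)*x(z(-2)) = (-32 + 20*6)*(-6) = (-32 + 120)*(-6) = 88*(-6) = -528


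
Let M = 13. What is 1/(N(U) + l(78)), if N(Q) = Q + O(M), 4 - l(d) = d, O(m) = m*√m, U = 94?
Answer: -20/1797 + 13*√13/1797 ≈ 0.014954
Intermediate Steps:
O(m) = m^(3/2)
l(d) = 4 - d
N(Q) = Q + 13*√13 (N(Q) = Q + 13^(3/2) = Q + 13*√13)
1/(N(U) + l(78)) = 1/((94 + 13*√13) + (4 - 1*78)) = 1/((94 + 13*√13) + (4 - 78)) = 1/((94 + 13*√13) - 74) = 1/(20 + 13*√13)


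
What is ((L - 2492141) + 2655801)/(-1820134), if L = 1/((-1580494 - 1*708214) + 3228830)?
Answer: -153860366521/1711148016348 ≈ -0.089916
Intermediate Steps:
L = 1/940122 (L = 1/((-1580494 - 708214) + 3228830) = 1/(-2288708 + 3228830) = 1/940122 ≈ 1.0637e-6)
((L - 2492141) + 2655801)/(-1820134) = ((1/940122 - 2492141) + 2655801)/(-1820134) = (-2342916581201/940122 + 2655801)*(-1/1820134) = (153860366521/940122)*(-1/1820134) = -153860366521/1711148016348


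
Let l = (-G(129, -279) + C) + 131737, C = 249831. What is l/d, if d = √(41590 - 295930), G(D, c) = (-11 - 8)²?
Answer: -127069*I*√785/4710 ≈ -755.88*I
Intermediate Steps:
G(D, c) = 361 (G(D, c) = (-19)² = 361)
l = 381207 (l = (-1*361 + 249831) + 131737 = (-361 + 249831) + 131737 = 249470 + 131737 = 381207)
d = 18*I*√785 (d = √(-254340) = 18*I*√785 ≈ 504.32*I)
l/d = 381207/((18*I*√785)) = 381207*(-I*√785/14130) = -127069*I*√785/4710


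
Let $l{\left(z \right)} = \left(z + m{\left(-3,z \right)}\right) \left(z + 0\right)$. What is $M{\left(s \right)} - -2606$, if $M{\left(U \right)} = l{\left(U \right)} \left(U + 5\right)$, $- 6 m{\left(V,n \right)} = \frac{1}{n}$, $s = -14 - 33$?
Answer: $-90165$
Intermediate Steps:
$s = -47$
$m{\left(V,n \right)} = - \frac{1}{6 n}$
$l{\left(z \right)} = z \left(z - \frac{1}{6 z}\right)$ ($l{\left(z \right)} = \left(z - \frac{1}{6 z}\right) \left(z + 0\right) = \left(z - \frac{1}{6 z}\right) z = z \left(z - \frac{1}{6 z}\right)$)
$M{\left(U \right)} = \left(5 + U\right) \left(- \frac{1}{6} + U^{2}\right)$ ($M{\left(U \right)} = \left(- \frac{1}{6} + U^{2}\right) \left(U + 5\right) = \left(- \frac{1}{6} + U^{2}\right) \left(5 + U\right) = \left(5 + U\right) \left(- \frac{1}{6} + U^{2}\right)$)
$M{\left(s \right)} - -2606 = \frac{\left(-1 + 6 \left(-47\right)^{2}\right) \left(5 - 47\right)}{6} - -2606 = \frac{1}{6} \left(-1 + 6 \cdot 2209\right) \left(-42\right) + 2606 = \frac{1}{6} \left(-1 + 13254\right) \left(-42\right) + 2606 = \frac{1}{6} \cdot 13253 \left(-42\right) + 2606 = -92771 + 2606 = -90165$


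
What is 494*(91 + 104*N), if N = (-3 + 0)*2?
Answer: -263302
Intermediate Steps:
N = -6 (N = -3*2 = -6)
494*(91 + 104*N) = 494*(91 + 104*(-6)) = 494*(91 - 624) = 494*(-533) = -263302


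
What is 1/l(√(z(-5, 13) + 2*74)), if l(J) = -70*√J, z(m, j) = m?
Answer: -143^(¾)/10010 ≈ -0.0041311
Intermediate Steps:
1/l(√(z(-5, 13) + 2*74)) = 1/(-70*(-5 + 2*74)^(¼)) = 1/(-70*(-5 + 148)^(¼)) = 1/(-70*143^(¼)) = -143^(¾)/10010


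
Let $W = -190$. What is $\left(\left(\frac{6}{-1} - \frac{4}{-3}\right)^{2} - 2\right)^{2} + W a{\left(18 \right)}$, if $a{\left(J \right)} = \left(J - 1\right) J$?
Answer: $- \frac{4677656}{81} \approx -57749.0$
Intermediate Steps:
$a{\left(J \right)} = J \left(-1 + J\right)$ ($a{\left(J \right)} = \left(-1 + J\right) J = J \left(-1 + J\right)$)
$\left(\left(\frac{6}{-1} - \frac{4}{-3}\right)^{2} - 2\right)^{2} + W a{\left(18 \right)} = \left(\left(\frac{6}{-1} - \frac{4}{-3}\right)^{2} - 2\right)^{2} - 190 \cdot 18 \left(-1 + 18\right) = \left(\left(6 \left(-1\right) - - \frac{4}{3}\right)^{2} - 2\right)^{2} - 190 \cdot 18 \cdot 17 = \left(\left(-6 + \frac{4}{3}\right)^{2} - 2\right)^{2} - 58140 = \left(\left(- \frac{14}{3}\right)^{2} - 2\right)^{2} - 58140 = \left(\frac{196}{9} - 2\right)^{2} - 58140 = \left(\frac{178}{9}\right)^{2} - 58140 = \frac{31684}{81} - 58140 = - \frac{4677656}{81}$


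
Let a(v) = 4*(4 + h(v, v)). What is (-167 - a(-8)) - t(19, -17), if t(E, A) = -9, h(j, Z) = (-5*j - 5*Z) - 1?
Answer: -490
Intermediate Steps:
h(j, Z) = -1 - 5*Z - 5*j (h(j, Z) = (-5*Z - 5*j) - 1 = -1 - 5*Z - 5*j)
a(v) = 12 - 40*v (a(v) = 4*(4 + (-1 - 5*v - 5*v)) = 4*(4 + (-1 - 10*v)) = 4*(3 - 10*v) = 12 - 40*v)
(-167 - a(-8)) - t(19, -17) = (-167 - (12 - 40*(-8))) - 1*(-9) = (-167 - (12 + 320)) + 9 = (-167 - 1*332) + 9 = (-167 - 332) + 9 = -499 + 9 = -490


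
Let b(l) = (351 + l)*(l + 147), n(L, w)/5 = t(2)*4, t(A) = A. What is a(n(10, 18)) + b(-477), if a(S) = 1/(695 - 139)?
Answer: 23118481/556 ≈ 41580.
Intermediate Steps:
n(L, w) = 40 (n(L, w) = 5*(2*4) = 5*8 = 40)
a(S) = 1/556
b(l) = (147 + l)*(351 + l) (b(l) = (351 + l)*(147 + l) = (147 + l)*(351 + l))
a(n(10, 18)) + b(-477) = 1/556 + (51597 + (-477)**2 + 498*(-477)) = 1/556 + (51597 + 227529 - 237546) = 1/556 + 41580 = 23118481/556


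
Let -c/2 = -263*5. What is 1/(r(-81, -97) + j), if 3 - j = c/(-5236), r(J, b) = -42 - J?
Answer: 2618/111271 ≈ 0.023528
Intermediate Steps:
c = 2630 (c = -(-526)*5 = -2*(-1315) = 2630)
j = 9169/2618 (j = 3 - 2630/(-5236) = 3 - 2630*(-1)/5236 = 3 - 1*(-1315/2618) = 3 + 1315/2618 = 9169/2618 ≈ 3.5023)
1/(r(-81, -97) + j) = 1/((-42 - 1*(-81)) + 9169/2618) = 1/((-42 + 81) + 9169/2618) = 1/(39 + 9169/2618) = 1/(111271/2618) = 2618/111271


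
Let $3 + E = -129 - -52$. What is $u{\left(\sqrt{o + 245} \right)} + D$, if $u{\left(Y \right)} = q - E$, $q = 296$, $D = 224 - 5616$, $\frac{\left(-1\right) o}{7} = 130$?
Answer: $-5016$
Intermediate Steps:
$o = -910$ ($o = \left(-7\right) 130 = -910$)
$D = -5392$ ($D = 224 - 5616 = -5392$)
$E = -80$ ($E = -3 - 77 = -80$)
$u{\left(Y \right)} = 376$ ($u{\left(Y \right)} = 296 - -80 = 296 + 80 = 376$)
$u{\left(\sqrt{o + 245} \right)} + D = 376 - 5392 = -5016$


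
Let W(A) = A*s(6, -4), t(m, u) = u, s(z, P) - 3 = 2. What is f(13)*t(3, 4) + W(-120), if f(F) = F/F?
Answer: -596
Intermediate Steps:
f(F) = 1
s(z, P) = 5 (s(z, P) = 3 + 2 = 5)
W(A) = 5*A (W(A) = A*5 = 5*A)
f(13)*t(3, 4) + W(-120) = 1*4 + 5*(-120) = 4 - 600 = -596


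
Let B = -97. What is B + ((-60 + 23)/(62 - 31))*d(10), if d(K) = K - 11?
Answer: -2970/31 ≈ -95.806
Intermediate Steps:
d(K) = -11 + K
B + ((-60 + 23)/(62 - 31))*d(10) = -97 + ((-60 + 23)/(62 - 31))*(-11 + 10) = -97 - 37/31*(-1) = -97 + 37/31 = -2970/31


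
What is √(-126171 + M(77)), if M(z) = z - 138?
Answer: 2*I*√31558 ≈ 355.29*I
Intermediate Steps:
M(z) = -138 + z
√(-126171 + M(77)) = √(-126171 + (-138 + 77)) = √(-126171 - 61) = √(-126232) = 2*I*√31558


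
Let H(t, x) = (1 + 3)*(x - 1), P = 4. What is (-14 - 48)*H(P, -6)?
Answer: 1736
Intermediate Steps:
H(t, x) = -4 + 4*x (H(t, x) = 4*(-1 + x) = -4 + 4*x)
(-14 - 48)*H(P, -6) = (-14 - 48)*(-4 + 4*(-6)) = -62*(-4 - 24) = -62*(-28) = 1736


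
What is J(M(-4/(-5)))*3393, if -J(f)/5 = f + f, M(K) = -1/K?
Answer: 84825/2 ≈ 42413.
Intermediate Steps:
J(f) = -10*f (J(f) = -5*(f + f) = -10*f)
J(M(-4/(-5)))*3393 = -(-10)/((-4/(-5)))*3393 = -(-10)/((-4*(-⅕)))*3393 = -(-10)/⅘*3393 = -(-10)*5/4*3393 = -10*(-5/4)*3393 = (25/2)*3393 = 84825/2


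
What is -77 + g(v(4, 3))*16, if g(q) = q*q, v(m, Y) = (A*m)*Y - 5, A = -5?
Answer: 67523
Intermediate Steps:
v(m, Y) = -5 - 5*Y*m (v(m, Y) = (-5*m)*Y - 5 = -5*Y*m - 5 = -5 - 5*Y*m)
g(q) = q**2
-77 + g(v(4, 3))*16 = -77 + (-5 - 5*3*4)**2*16 = -77 + (-5 - 60)**2*16 = -77 + (-65)**2*16 = -77 + 4225*16 = -77 + 67600 = 67523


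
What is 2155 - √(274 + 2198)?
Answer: 2155 - 2*√618 ≈ 2105.3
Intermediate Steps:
2155 - √(274 + 2198) = 2155 - √2472 = 2155 - 2*√618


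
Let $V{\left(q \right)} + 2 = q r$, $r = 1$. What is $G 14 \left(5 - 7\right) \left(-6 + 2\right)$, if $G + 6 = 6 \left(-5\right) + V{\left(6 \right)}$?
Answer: $-3584$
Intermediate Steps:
$V{\left(q \right)} = -2 + q$ ($V{\left(q \right)} = -2 + q 1 = -2 + q$)
$G = -32$ ($G = -6 + \left(6 \left(-5\right) + \left(-2 + 6\right)\right) = -6 + \left(-30 + 4\right) = -6 - 26 = -32$)
$G 14 \left(5 - 7\right) \left(-6 + 2\right) = \left(-32\right) 14 \left(5 - 7\right) \left(-6 + 2\right) = - 448 \left(\left(-2\right) \left(-4\right)\right) = \left(-448\right) 8 = -3584$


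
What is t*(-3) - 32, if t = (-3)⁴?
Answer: -275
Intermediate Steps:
t = 81
t*(-3) - 32 = 81*(-3) - 32 = -243 - 32 = -275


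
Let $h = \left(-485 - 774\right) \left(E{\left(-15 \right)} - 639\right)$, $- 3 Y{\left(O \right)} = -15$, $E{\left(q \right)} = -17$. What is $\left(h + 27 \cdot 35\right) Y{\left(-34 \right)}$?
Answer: $4134245$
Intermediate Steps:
$Y{\left(O \right)} = 5$ ($Y{\left(O \right)} = \left(- \frac{1}{3}\right) \left(-15\right) = 5$)
$h = 825904$ ($h = \left(-485 - 774\right) \left(-17 - 639\right) = \left(-1259\right) \left(-656\right) = 825904$)
$\left(h + 27 \cdot 35\right) Y{\left(-34 \right)} = \left(825904 + 27 \cdot 35\right) 5 = \left(825904 + 945\right) 5 = 826849 \cdot 5 = 4134245$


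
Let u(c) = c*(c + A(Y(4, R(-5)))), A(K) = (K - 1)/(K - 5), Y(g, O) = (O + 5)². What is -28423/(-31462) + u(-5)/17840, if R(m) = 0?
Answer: 253832049/280641040 ≈ 0.90447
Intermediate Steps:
Y(g, O) = (5 + O)²
A(K) = (-1 + K)/(-5 + K)
u(c) = c*(6/5 + c) (u(c) = c*(c + (-1 + (5 + 0)²)/(-5 + (5 + 0)²)) = c*(c + (-1 + 5²)/(-5 + 5²)) = c*(c + (-1 + 25)/(-5 + 25)) = c*(c + 24/20) = c*(c + (1/20)*24) = c*(c + 6/5) = c*(6/5 + c))
-28423/(-31462) + u(-5)/17840 = -28423/(-31462) + ((⅕)*(-5)*(6 + 5*(-5)))/17840 = -28423*(-1/31462) + ((⅕)*(-5)*(6 - 25))*(1/17840) = 28423/31462 + ((⅕)*(-5)*(-19))*(1/17840) = 28423/31462 + 19*(1/17840) = 28423/31462 + 19/17840 = 253832049/280641040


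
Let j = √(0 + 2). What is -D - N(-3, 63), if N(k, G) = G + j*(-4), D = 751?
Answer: -814 + 4*√2 ≈ -808.34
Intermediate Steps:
j = √2 ≈ 1.4142
N(k, G) = G - 4*√2 (N(k, G) = G + √2*(-4) = G - 4*√2)
-D - N(-3, 63) = -1*751 - (63 - 4*√2) = -751 + (-63 + 4*√2) = -814 + 4*√2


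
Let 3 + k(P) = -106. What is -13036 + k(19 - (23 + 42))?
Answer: -13145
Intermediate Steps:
k(P) = -109 (k(P) = -3 - 106 = -109)
-13036 + k(19 - (23 + 42)) = -13036 - 109 = -13145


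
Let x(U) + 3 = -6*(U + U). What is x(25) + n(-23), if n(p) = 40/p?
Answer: -7009/23 ≈ -304.74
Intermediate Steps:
x(U) = -3 - 12*U (x(U) = -3 - 6*(U + U) = -3 - 12*U)
x(25) + n(-23) = (-3 - 12*25) + 40/(-23) = (-3 - 300) + 40*(-1/23) = -303 - 40/23 = -7009/23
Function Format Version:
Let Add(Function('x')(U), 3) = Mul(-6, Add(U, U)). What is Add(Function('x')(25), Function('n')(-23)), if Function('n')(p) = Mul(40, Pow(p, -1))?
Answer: Rational(-7009, 23) ≈ -304.74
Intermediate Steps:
Function('x')(U) = Add(-3, Mul(-12, U)) (Function('x')(U) = Add(-3, Mul(-6, Add(U, U))) = Add(-3, Mul(-6, Mul(2, U))) = Add(-3, Mul(-12, U)))
Add(Function('x')(25), Function('n')(-23)) = Add(Add(-3, Mul(-12, 25)), Mul(40, Pow(-23, -1))) = Add(Add(-3, -300), Mul(40, Rational(-1, 23))) = Add(-303, Rational(-40, 23)) = Rational(-7009, 23)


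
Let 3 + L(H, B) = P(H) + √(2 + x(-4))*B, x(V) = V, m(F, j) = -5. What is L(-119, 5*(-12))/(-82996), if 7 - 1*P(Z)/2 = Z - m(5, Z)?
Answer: -239/82996 + 15*I*√2/20749 ≈ -0.0028797 + 0.0010224*I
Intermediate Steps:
P(Z) = 4 - 2*Z (P(Z) = 14 - 2*(Z - 1*(-5)) = 14 - 2*(Z + 5) = 14 - 2*(5 + Z) = 14 + (-10 - 2*Z) = 4 - 2*Z)
L(H, B) = 1 - 2*H + I*B*√2 (L(H, B) = -3 + ((4 - 2*H) + √(2 - 4)*B) = -3 + ((4 - 2*H) + √(-2)*B) = -3 + ((4 - 2*H) + (I*√2)*B) = -3 + ((4 - 2*H) + I*B*√2) = -3 + (4 - 2*H + I*B*√2) = 1 - 2*H + I*B*√2)
L(-119, 5*(-12))/(-82996) = (1 - 2*(-119) + I*(5*(-12))*√2)/(-82996) = (1 + 238 + I*(-60)*√2)*(-1/82996) = (1 + 238 - 60*I*√2)*(-1/82996) = (239 - 60*I*√2)*(-1/82996) = -239/82996 + 15*I*√2/20749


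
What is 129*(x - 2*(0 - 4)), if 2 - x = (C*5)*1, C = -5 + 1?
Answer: 3870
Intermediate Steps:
C = -4
x = 22 (x = 2 - (-4*5) = 2 - (-20) = 2 - 1*(-20) = 2 + 20 = 22)
129*(x - 2*(0 - 4)) = 129*(22 - 2*(0 - 4)) = 129*(22 - 2*(-4)) = 129*(22 + 8) = 129*30 = 3870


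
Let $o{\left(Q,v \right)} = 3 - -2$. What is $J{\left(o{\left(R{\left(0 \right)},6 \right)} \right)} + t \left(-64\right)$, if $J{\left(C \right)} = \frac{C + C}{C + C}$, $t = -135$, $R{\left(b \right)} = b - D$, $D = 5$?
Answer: $8641$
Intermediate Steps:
$R{\left(b \right)} = -5 + b$ ($R{\left(b \right)} = b - 5 = -5 + b$)
$o{\left(Q,v \right)} = 5$ ($o{\left(Q,v \right)} = 3 + 2 = 5$)
$J{\left(C \right)} = 1$ ($J{\left(C \right)} = \frac{2 C}{2 C} = 2 C \frac{1}{2 C} = 1$)
$J{\left(o{\left(R{\left(0 \right)},6 \right)} \right)} + t \left(-64\right) = 1 - -8640 = 1 + 8640 = 8641$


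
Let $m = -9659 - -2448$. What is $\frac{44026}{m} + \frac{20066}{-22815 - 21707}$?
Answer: $- \frac{1052410749}{160524071} \approx -6.5561$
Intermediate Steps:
$m = -7211$ ($m = -9659 + 2448 = -7211$)
$\frac{44026}{m} + \frac{20066}{-22815 - 21707} = \frac{44026}{-7211} + \frac{20066}{-22815 - 21707} = 44026 \left(- \frac{1}{7211}\right) + \frac{20066}{-44522} = - \frac{44026}{7211} + 20066 \left(- \frac{1}{44522}\right) = - \frac{44026}{7211} - \frac{10033}{22261} = - \frac{1052410749}{160524071}$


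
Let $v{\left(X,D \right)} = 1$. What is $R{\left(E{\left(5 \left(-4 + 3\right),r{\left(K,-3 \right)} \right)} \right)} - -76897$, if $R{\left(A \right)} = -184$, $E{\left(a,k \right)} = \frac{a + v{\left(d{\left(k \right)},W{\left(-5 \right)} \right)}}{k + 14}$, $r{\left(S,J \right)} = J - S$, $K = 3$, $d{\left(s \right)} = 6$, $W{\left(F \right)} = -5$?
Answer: $76713$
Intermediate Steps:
$E{\left(a,k \right)} = \frac{1 + a}{14 + k}$ ($E{\left(a,k \right)} = \frac{a + 1}{k + 14} = \frac{1 + a}{14 + k}$)
$R{\left(E{\left(5 \left(-4 + 3\right),r{\left(K,-3 \right)} \right)} \right)} - -76897 = -184 - -76897 = -184 + 76897 = 76713$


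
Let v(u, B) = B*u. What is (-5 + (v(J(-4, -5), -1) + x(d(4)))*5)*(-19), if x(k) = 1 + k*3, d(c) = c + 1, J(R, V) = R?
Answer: -1805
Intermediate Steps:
d(c) = 1 + c
x(k) = 1 + 3*k
(-5 + (v(J(-4, -5), -1) + x(d(4)))*5)*(-19) = (-5 + (-1*(-4) + (1 + 3*(1 + 4)))*5)*(-19) = (-5 + (4 + (1 + 3*5))*5)*(-19) = (-5 + (4 + (1 + 15))*5)*(-19) = (-5 + (4 + 16)*5)*(-19) = (-5 + 20*5)*(-19) = (-5 + 100)*(-19) = 95*(-19) = -1805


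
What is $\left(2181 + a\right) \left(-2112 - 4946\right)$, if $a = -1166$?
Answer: $-7163870$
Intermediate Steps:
$\left(2181 + a\right) \left(-2112 - 4946\right) = \left(2181 - 1166\right) \left(-2112 - 4946\right) = 1015 \left(-7058\right) = -7163870$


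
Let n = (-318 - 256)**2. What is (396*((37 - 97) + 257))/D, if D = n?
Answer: 19503/82369 ≈ 0.23678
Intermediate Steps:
n = 329476 (n = (-574)**2 = 329476)
D = 329476
(396*((37 - 97) + 257))/D = (396*((37 - 97) + 257))/329476 = (396*(-60 + 257))*(1/329476) = (396*197)*(1/329476) = 78012*(1/329476) = 19503/82369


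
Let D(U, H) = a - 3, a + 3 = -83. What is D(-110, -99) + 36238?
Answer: 36149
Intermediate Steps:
a = -86 (a = -3 - 83 = -86)
D(U, H) = -89 (D(U, H) = -86 - 3 = -89)
D(-110, -99) + 36238 = -89 + 36238 = 36149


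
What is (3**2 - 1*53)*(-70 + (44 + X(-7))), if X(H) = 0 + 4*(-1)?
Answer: 1320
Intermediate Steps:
X(H) = -4 (X(H) = 0 - 4 = -4)
(3**2 - 1*53)*(-70 + (44 + X(-7))) = (3**2 - 1*53)*(-70 + (44 - 4)) = (9 - 53)*(-70 + 40) = -44*(-30) = 1320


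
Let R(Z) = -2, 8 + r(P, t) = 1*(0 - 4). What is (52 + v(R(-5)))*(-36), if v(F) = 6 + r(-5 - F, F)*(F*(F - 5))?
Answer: 3960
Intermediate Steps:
r(P, t) = -12 (r(P, t) = -8 + 1*(0 - 4) = -8 + 1*(-4) = -8 - 4 = -12)
v(F) = 6 - 12*F*(-5 + F) (v(F) = 6 - 12*F*(F - 5) = 6 - 12*F*(-5 + F))
(52 + v(R(-5)))*(-36) = (52 + (6 - 12*(-2)² + 60*(-2)))*(-36) = (52 + (6 - 12*4 - 120))*(-36) = (52 + (6 - 48 - 120))*(-36) = (52 - 162)*(-36) = -110*(-36) = 3960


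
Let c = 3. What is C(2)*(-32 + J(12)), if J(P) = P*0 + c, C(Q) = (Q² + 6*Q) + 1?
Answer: -493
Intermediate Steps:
C(Q) = 1 + Q² + 6*Q
J(P) = 3 (J(P) = P*0 + 3 = 0 + 3 = 3)
C(2)*(-32 + J(12)) = (1 + 2² + 6*2)*(-32 + 3) = (1 + 4 + 12)*(-29) = 17*(-29) = -493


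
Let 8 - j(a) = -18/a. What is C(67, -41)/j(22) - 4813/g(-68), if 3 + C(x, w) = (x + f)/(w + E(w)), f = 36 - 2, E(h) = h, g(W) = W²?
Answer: -27966205/18389648 ≈ -1.5208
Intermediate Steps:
j(a) = 8 + 18/a (j(a) = 8 - (-18)/a = 8 + 18/a)
f = 34
C(x, w) = -3 + (34 + x)/(2*w) (C(x, w) = -3 + (x + 34)/(w + w) = -3 + (34 + x)/((2*w)) = -3 + (34 + x)*(1/(2*w)) = -3 + (34 + x)/(2*w))
C(67, -41)/j(22) - 4813/g(-68) = ((½)*(34 + 67 - 6*(-41))/(-41))/(8 + 18/22) - 4813/((-68)²) = ((½)*(-1/41)*(34 + 67 + 246))/(8 + 18*(1/22)) - 4813/4624 = ((½)*(-1/41)*347)/(8 + 9/11) - 4813*1/4624 = -347/(82*97/11) - 4813/4624 = -347/82*11/97 - 4813/4624 = -3817/7954 - 4813/4624 = -27966205/18389648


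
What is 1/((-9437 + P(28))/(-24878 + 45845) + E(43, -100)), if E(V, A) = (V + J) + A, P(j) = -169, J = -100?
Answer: -6989/1100475 ≈ -0.0063509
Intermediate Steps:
E(V, A) = -100 + A + V (E(V, A) = (V - 100) + A = (-100 + V) + A = -100 + A + V)
1/((-9437 + P(28))/(-24878 + 45845) + E(43, -100)) = 1/((-9437 - 169)/(-24878 + 45845) + (-100 - 100 + 43)) = 1/(-9606/20967 - 157) = 1/(-9606*1/20967 - 157) = 1/(-3202/6989 - 157) = 1/(-1100475/6989) = -6989/1100475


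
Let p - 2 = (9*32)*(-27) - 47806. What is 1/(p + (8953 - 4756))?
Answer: -1/51383 ≈ -1.9462e-5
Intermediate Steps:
p = -55580 (p = 2 + ((9*32)*(-27) - 47806) = 2 + (288*(-27) - 47806) = 2 + (-7776 - 47806) = 2 - 55582 = -55580)
1/(p + (8953 - 4756)) = 1/(-55580 + (8953 - 4756)) = 1/(-55580 + 4197) = 1/(-51383) = -1/51383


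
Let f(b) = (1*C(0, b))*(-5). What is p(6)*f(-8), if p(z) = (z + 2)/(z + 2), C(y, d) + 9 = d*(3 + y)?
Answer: 165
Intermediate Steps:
C(y, d) = -9 + d*(3 + y)
f(b) = 45 - 15*b (f(b) = (1*(-9 + 3*b + b*0))*(-5) = (1*(-9 + 3*b + 0))*(-5) = (1*(-9 + 3*b))*(-5) = (-9 + 3*b)*(-5) = 45 - 15*b)
p(z) = 1 (p(z) = (2 + z)/(2 + z) = 1)
p(6)*f(-8) = 1*(45 - 15*(-8)) = 1*(45 + 120) = 1*165 = 165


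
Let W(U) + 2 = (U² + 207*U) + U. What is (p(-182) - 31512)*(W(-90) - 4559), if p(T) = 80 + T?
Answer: 479932134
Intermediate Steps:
W(U) = -2 + U² + 208*U (W(U) = -2 + ((U² + 207*U) + U) = -2 + (U² + 208*U) = -2 + U² + 208*U)
(p(-182) - 31512)*(W(-90) - 4559) = ((80 - 182) - 31512)*((-2 + (-90)² + 208*(-90)) - 4559) = (-102 - 31512)*((-2 + 8100 - 18720) - 4559) = -31614*(-10622 - 4559) = -31614*(-15181) = 479932134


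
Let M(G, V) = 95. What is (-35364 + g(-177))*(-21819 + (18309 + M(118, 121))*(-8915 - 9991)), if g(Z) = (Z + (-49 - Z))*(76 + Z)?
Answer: 10583441944845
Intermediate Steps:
g(Z) = -3724 - 49*Z (g(Z) = -49*(76 + Z) = -3724 - 49*Z)
(-35364 + g(-177))*(-21819 + (18309 + M(118, 121))*(-8915 - 9991)) = (-35364 + (-3724 - 49*(-177)))*(-21819 + (18309 + 95)*(-8915 - 9991)) = (-35364 + (-3724 + 8673))*(-21819 + 18404*(-18906)) = (-35364 + 4949)*(-21819 - 347946024) = -30415*(-347967843) = 10583441944845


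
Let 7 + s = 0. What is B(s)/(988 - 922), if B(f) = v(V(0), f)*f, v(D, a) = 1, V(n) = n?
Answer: -7/66 ≈ -0.10606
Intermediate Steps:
s = -7 (s = -7 + 0 = -7)
B(f) = f (B(f) = 1*f = f)
B(s)/(988 - 922) = -7/(988 - 922) = -7/66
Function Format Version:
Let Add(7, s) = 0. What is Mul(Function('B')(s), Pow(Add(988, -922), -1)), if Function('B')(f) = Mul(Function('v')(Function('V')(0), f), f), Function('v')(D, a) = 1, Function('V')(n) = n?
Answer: Rational(-7, 66) ≈ -0.10606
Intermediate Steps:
s = -7 (s = Add(-7, 0) = -7)
Function('B')(f) = f (Function('B')(f) = Mul(1, f) = f)
Mul(Function('B')(s), Pow(Add(988, -922), -1)) = Mul(-7, Pow(Add(988, -922), -1)) = Mul(-7, Pow(66, -1)) = Mul(-7, Rational(1, 66)) = Rational(-7, 66)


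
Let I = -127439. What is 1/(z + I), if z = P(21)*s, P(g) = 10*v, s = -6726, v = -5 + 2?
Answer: 1/74341 ≈ 1.3452e-5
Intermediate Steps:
v = -3
P(g) = -30 (P(g) = 10*(-3) = -30)
z = 201780 (z = -30*(-6726) = 201780)
1/(z + I) = 1/(201780 - 127439) = 1/74341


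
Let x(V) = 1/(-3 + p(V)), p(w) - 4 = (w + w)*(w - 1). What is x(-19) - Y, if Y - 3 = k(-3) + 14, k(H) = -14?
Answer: -2282/761 ≈ -2.9987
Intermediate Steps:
p(w) = 4 + 2*w*(-1 + w) (p(w) = 4 + (w + w)*(w - 1) = 4 + (2*w)*(-1 + w) = 4 + 2*w*(-1 + w))
x(V) = 1/(1 - 2*V + 2*V²) (x(V) = 1/(-3 + (4 - 2*V + 2*V²)) = 1/(1 - 2*V + 2*V²))
Y = 3 (Y = 3 + (-14 + 14) = 3 + 0 = 3)
x(-19) - Y = 1/(1 - 2*(-19) + 2*(-19)²) - 1*3 = 1/(1 + 38 + 2*361) - 3 = 1/(1 + 38 + 722) - 3 = 1/761 - 3 = -2282/761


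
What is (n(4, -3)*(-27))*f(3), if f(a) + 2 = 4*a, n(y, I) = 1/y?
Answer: -135/2 ≈ -67.500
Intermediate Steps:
f(a) = -2 + 4*a
(n(4, -3)*(-27))*f(3) = (-27/4)*(-2 + 4*3) = ((1/4)*(-27))*(-2 + 12) = -27/4*10 = -135/2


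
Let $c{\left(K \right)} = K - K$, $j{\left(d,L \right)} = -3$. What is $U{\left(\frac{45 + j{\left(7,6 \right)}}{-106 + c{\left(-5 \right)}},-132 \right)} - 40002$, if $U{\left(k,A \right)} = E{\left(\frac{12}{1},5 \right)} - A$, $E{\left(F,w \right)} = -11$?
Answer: $-39881$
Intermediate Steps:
$c{\left(K \right)} = 0$
$U{\left(k,A \right)} = -11 - A$
$U{\left(\frac{45 + j{\left(7,6 \right)}}{-106 + c{\left(-5 \right)}},-132 \right)} - 40002 = \left(-11 - -132\right) - 40002 = \left(-11 + 132\right) - 40002 = 121 - 40002 = -39881$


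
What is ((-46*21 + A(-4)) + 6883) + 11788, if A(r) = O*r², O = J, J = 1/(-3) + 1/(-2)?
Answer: 53075/3 ≈ 17692.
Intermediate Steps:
J = -⅚ (J = 1*(-⅓) + 1*(-½) = -⅓ - ½ = -⅚ ≈ -0.83333)
O = -⅚ ≈ -0.83333
A(r) = -5*r²/6
((-46*21 + A(-4)) + 6883) + 11788 = ((-46*21 - ⅚*(-4)²) + 6883) + 11788 = ((-966 - ⅚*16) + 6883) + 11788 = ((-966 - 40/3) + 6883) + 11788 = (-2938/3 + 6883) + 11788 = 17711/3 + 11788 = 53075/3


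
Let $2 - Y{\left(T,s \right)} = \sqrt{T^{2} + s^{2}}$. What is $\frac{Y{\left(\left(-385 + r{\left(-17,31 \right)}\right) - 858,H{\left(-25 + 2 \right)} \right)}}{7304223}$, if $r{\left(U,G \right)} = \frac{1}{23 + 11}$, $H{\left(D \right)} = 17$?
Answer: $\frac{2}{7304223} - \frac{\sqrt{1786326205}}{248343582} \approx -0.00016991$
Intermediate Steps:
$r{\left(U,G \right)} = \frac{1}{34}$
$Y{\left(T,s \right)} = 2 - \sqrt{T^{2} + s^{2}}$
$\frac{Y{\left(\left(-385 + r{\left(-17,31 \right)}\right) - 858,H{\left(-25 + 2 \right)} \right)}}{7304223} = \frac{2 - \sqrt{\left(\left(-385 + \frac{1}{34}\right) - 858\right)^{2} + 17^{2}}}{7304223} = \left(2 - \sqrt{\left(- \frac{13089}{34} - 858\right)^{2} + 289}\right) \frac{1}{7304223} = \left(2 - \sqrt{\left(- \frac{42261}{34}\right)^{2} + 289}\right) \frac{1}{7304223} = \left(2 - \sqrt{\frac{1785992121}{1156} + 289}\right) \frac{1}{7304223} = \left(2 - \sqrt{\frac{1786326205}{1156}}\right) \frac{1}{7304223} = \left(2 - \frac{\sqrt{1786326205}}{34}\right) \frac{1}{7304223} = \frac{2}{7304223} - \frac{\sqrt{1786326205}}{248343582}$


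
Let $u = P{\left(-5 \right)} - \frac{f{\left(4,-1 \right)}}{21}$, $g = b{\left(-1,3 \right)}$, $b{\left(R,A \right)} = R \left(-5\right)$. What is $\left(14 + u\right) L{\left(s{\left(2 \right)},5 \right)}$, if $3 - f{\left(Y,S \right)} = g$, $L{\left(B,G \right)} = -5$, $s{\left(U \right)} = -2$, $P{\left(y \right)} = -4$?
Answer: $- \frac{1060}{21} \approx -50.476$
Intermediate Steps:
$b{\left(R,A \right)} = - 5 R$
$g = 5$ ($g = \left(-5\right) \left(-1\right) = 5$)
$f{\left(Y,S \right)} = -2$ ($f{\left(Y,S \right)} = 3 - 5 = -2$)
$u = - \frac{82}{21}$ ($u = -4 - - \frac{2}{21} = -4 + \frac{2}{21} = - \frac{82}{21} \approx -3.9048$)
$\left(14 + u\right) L{\left(s{\left(2 \right)},5 \right)} = \left(14 - \frac{82}{21}\right) \left(-5\right) = \frac{212}{21} \left(-5\right) = - \frac{1060}{21}$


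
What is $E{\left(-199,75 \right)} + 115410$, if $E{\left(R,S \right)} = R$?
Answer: $115211$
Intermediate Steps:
$E{\left(-199,75 \right)} + 115410 = -199 + 115410 = 115211$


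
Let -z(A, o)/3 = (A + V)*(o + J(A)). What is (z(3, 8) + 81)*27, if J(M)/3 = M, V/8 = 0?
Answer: -1944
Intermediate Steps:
V = 0 (V = 8*0 = 0)
J(M) = 3*M
z(A, o) = -3*A*(o + 3*A) (z(A, o) = -3*(A + 0)*(o + 3*A) = -3*A*(o + 3*A))
(z(3, 8) + 81)*27 = (3*3*(-1*8 - 3*3) + 81)*27 = (3*3*(-8 - 9) + 81)*27 = (3*3*(-17) + 81)*27 = (-153 + 81)*27 = -72*27 = -1944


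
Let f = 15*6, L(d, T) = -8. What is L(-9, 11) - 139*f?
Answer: -12518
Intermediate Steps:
f = 90
L(-9, 11) - 139*f = -8 - 139*90 = -8 - 12510 = -12518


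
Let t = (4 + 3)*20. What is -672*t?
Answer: -94080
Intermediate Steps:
t = 140 (t = 7*20 = 140)
-672*t = -672*140 = -94080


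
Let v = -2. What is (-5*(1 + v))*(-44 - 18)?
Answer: -310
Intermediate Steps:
(-5*(1 + v))*(-44 - 18) = (-5*(1 - 2))*(-44 - 18) = -5*(-1)*(-62) = 5*(-62) = -310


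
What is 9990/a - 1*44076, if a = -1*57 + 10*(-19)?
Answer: -10896762/247 ≈ -44116.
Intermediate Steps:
a = -247 (a = -57 - 190 = -247)
9990/a - 1*44076 = 9990/(-247) - 1*44076 = 9990*(-1/247) - 44076 = -9990/247 - 44076 = -10896762/247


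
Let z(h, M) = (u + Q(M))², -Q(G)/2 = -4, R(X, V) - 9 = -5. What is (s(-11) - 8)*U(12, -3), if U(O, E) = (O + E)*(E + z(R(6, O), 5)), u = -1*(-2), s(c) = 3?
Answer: -4365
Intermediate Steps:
R(X, V) = 4 (R(X, V) = 9 - 5 = 4)
Q(G) = 8 (Q(G) = -2*(-4) = 8)
u = 2
z(h, M) = 100 (z(h, M) = (2 + 8)² = 10² = 100)
U(O, E) = (100 + E)*(E + O) (U(O, E) = (O + E)*(E + 100) = (E + O)*(100 + E) = (100 + E)*(E + O))
(s(-11) - 8)*U(12, -3) = (3 - 8)*((-3)² + 100*(-3) + 100*12 - 3*12) = -5*(9 - 300 + 1200 - 36) = -5*873 = -4365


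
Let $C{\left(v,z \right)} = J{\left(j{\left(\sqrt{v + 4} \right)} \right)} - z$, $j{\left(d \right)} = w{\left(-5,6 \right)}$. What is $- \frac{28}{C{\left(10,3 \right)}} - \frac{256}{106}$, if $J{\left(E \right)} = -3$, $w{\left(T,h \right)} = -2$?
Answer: $\frac{358}{159} \approx 2.2516$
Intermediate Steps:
$j{\left(d \right)} = -2$
$C{\left(v,z \right)} = -3 - z$
$- \frac{28}{C{\left(10,3 \right)}} - \frac{256}{106} = - \frac{28}{-3 - 3} - \frac{256}{106} = - \frac{28}{-3 - 3} - \frac{128}{53} = - \frac{28}{-6} - \frac{128}{53} = \left(-28\right) \left(- \frac{1}{6}\right) - \frac{128}{53} = \frac{14}{3} - \frac{128}{53} = \frac{358}{159}$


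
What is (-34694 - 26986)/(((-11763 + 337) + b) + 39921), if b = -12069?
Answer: -30840/8213 ≈ -3.7550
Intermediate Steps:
(-34694 - 26986)/(((-11763 + 337) + b) + 39921) = (-34694 - 26986)/(((-11763 + 337) - 12069) + 39921) = -61680/((-11426 - 12069) + 39921) = -61680/(-23495 + 39921) = -61680/16426 = -61680*1/16426 = -30840/8213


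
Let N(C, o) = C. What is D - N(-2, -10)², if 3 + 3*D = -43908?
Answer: -14641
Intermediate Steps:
D = -14637 (D = -1 + (⅓)*(-43908) = -1 - 14636 = -14637)
D - N(-2, -10)² = -14637 - 1*(-2)² = -14637 - 1*4 = -14637 - 4 = -14641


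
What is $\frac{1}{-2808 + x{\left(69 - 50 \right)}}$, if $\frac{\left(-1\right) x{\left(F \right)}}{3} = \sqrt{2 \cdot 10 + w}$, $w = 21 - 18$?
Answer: $- \frac{312}{876073} + \frac{\sqrt{23}}{2628219} \approx -0.00035431$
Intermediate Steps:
$w = 3$
$x{\left(F \right)} = - 3 \sqrt{23}$ ($x{\left(F \right)} = - 3 \sqrt{2 \cdot 10 + 3} = - 3 \sqrt{20 + 3} = - 3 \sqrt{23}$)
$\frac{1}{-2808 + x{\left(69 - 50 \right)}} = \frac{1}{-2808 - 3 \sqrt{23}}$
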